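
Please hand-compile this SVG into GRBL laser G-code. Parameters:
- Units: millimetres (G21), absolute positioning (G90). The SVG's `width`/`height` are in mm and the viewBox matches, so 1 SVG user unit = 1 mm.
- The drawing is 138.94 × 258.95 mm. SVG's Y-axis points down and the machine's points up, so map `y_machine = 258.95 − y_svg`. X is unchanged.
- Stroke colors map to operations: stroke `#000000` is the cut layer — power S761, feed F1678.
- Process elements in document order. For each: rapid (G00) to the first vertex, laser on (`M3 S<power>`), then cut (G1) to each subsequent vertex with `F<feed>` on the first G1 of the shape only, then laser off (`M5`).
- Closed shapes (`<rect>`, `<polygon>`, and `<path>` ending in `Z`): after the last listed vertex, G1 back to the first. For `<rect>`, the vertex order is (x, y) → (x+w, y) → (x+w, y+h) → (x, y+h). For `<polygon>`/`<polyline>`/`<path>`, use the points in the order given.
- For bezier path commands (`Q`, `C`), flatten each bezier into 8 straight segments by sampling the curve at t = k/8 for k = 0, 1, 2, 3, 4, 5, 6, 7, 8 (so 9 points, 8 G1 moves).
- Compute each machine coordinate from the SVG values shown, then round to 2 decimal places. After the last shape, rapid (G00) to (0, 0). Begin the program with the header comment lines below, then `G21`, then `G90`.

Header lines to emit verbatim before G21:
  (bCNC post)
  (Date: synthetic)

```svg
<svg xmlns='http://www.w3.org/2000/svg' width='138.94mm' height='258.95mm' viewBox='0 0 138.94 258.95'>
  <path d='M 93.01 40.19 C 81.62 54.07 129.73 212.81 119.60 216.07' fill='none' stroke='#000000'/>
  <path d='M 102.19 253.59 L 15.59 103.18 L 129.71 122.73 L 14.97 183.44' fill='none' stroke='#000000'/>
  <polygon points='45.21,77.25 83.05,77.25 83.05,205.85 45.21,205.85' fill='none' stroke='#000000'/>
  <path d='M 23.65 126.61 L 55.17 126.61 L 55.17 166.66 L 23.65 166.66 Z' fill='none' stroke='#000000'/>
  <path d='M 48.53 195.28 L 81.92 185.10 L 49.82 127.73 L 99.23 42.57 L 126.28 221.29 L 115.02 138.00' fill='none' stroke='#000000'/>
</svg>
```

(bCNC post)
(Date: synthetic)
G21
G90
G00 X93.01 Y218.76
M3 S761
G1 X91.30 Y207.35 F1678
G1 X93.78 Y185.88
G1 X99.09 Y157.87
G1 X105.83 Y126.84
G1 X112.64 Y96.30
G1 X118.12 Y69.78
G1 X120.90 Y50.80
G1 X119.60 Y42.88
M5
G00 X102.19 Y5.36
M3 S761
G1 X15.59 Y155.77 F1678
G1 X129.71 Y136.22
G1 X14.97 Y75.51
M5
G00 X45.21 Y181.70
M3 S761
G1 X83.05 Y181.70 F1678
G1 X83.05 Y53.10
G1 X45.21 Y53.10
G1 X45.21 Y181.70
M5
G00 X23.65 Y132.34
M3 S761
G1 X55.17 Y132.34 F1678
G1 X55.17 Y92.29
G1 X23.65 Y92.29
G1 X23.65 Y132.34
M5
G00 X48.53 Y63.67
M3 S761
G1 X81.92 Y73.85 F1678
G1 X49.82 Y131.22
G1 X99.23 Y216.38
G1 X126.28 Y37.66
G1 X115.02 Y120.95
M5
G00 X0.00 Y0.00

1 u = 1 mm; y_m = 258.95 − y.

[1] `<path>` cubic bezier, #000000→cut S761 F1678: (93.01,218.76) → (91.30,207.35) → (93.78,185.88) → (99.09,157.87) → (105.83,126.84) → (112.64,96.30) → (118.12,69.78) → (120.90,50.80) → (119.60,42.88)

[2] `<path>` open polyline, #000000→cut S761 F1678: (102.19,5.36) → (15.59,155.77) → (129.71,136.22) → (14.97,75.51)

[3] `<polygon>` rectangle, #000000→cut S761 F1678: (45.21,181.70) → (83.05,181.70) → (83.05,53.10) → (45.21,53.10) → (45.21,181.70) (closed)

[4] `<path>` rectangle, #000000→cut S761 F1678: (23.65,132.34) → (55.17,132.34) → (55.17,92.29) → (23.65,92.29) → (23.65,132.34) (closed)

[5] `<path>` open polyline, #000000→cut S761 F1678: (48.53,63.67) → (81.92,73.85) → (49.82,131.22) → (99.23,216.38) → (126.28,37.66) → (115.02,120.95)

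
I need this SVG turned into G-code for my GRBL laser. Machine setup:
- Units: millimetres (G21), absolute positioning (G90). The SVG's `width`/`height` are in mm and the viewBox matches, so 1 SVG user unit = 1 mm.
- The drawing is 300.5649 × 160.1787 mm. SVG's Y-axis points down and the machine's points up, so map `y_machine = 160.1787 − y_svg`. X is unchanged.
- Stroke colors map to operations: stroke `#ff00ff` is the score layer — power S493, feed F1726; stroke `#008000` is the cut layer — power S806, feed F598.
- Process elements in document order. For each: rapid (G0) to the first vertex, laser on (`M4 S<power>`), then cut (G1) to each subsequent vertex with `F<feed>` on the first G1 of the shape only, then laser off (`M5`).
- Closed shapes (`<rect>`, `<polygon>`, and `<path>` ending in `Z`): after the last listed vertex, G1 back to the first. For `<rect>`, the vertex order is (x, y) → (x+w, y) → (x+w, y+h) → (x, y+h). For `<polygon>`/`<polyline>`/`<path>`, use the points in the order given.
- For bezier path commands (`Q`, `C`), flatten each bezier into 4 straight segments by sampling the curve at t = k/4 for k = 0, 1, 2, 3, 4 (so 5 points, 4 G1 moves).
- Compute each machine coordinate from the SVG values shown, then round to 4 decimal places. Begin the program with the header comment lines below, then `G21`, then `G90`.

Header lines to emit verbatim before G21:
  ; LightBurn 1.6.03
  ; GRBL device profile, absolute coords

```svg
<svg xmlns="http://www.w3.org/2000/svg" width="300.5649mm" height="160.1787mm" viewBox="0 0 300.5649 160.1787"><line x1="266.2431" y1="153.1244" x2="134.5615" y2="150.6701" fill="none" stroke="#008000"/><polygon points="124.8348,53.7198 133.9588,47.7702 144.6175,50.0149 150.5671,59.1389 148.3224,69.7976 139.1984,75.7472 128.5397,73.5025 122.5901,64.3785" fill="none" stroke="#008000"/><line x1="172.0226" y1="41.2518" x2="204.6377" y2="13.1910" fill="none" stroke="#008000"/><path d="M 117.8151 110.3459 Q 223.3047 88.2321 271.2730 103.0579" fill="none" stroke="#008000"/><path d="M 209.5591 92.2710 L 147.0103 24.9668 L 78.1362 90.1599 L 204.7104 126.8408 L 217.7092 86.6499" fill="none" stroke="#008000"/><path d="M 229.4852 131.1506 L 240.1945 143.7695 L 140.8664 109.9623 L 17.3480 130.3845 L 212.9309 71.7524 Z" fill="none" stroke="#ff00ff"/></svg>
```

; LightBurn 1.6.03
; GRBL device profile, absolute coords
G21
G90
G0 X266.2431 Y7.0543
M4 S806
G1 X134.5615 Y9.5086 F598
M5
G0 X124.8348 Y106.4589
M4 S806
G1 X133.9588 Y112.4085 F598
G1 X144.6175 Y110.1638
G1 X150.5671 Y101.0398
G1 X148.3224 Y90.3811
G1 X139.1984 Y84.4315
G1 X128.5397 Y86.6762
G1 X122.5901 Y95.8002
G1 X124.8348 Y106.4589
M5
G0 X172.0226 Y118.9269
M4 S806
G1 X204.6377 Y146.9877 F598
M5
G0 X117.8151 Y49.8328
M4 S806
G1 X166.9648 Y58.5810 F598
G1 X208.9244 Y62.7117
G1 X243.6938 Y62.2250
G1 X271.2730 Y57.1208
M5
G0 X209.5591 Y67.9077
M4 S806
G1 X147.0103 Y135.2119 F598
G1 X78.1362 Y70.0188
G1 X204.7104 Y33.3379
G1 X217.7092 Y73.5288
M5
G0 X229.4852 Y29.0281
M4 S493
G1 X240.1945 Y16.4092 F1726
G1 X140.8664 Y50.2164
G1 X17.3480 Y29.7942
G1 X212.9309 Y88.4263
G1 X229.4852 Y29.0281
M5

1 u = 1 mm; y_m = 160.1787 − y.

[1] `<line>` line segment, #008000→cut S806 F598: (266.2431,7.0543) → (134.5615,9.5086)

[2] `<polygon>` regular polygon, #008000→cut S806 F598: (124.8348,106.4589) → (133.9588,112.4085) → (144.6175,110.1638) → (150.5671,101.0398) → (148.3224,90.3811) → (139.1984,84.4315) → (128.5397,86.6762) → (122.5901,95.8002) → (124.8348,106.4589) (closed)

[3] `<line>` line segment, #008000→cut S806 F598: (172.0226,118.9269) → (204.6377,146.9877)

[4] `<path>` quadratic bezier, #008000→cut S806 F598: (117.8151,49.8328) → (166.9648,58.5810) → (208.9244,62.7117) → (243.6938,62.2250) → (271.2730,57.1208)

[5] `<path>` open polyline, #008000→cut S806 F598: (209.5591,67.9077) → (147.0103,135.2119) → (78.1362,70.0188) → (204.7104,33.3379) → (217.7092,73.5288)

[6] `<path>` closed polygon, #ff00ff→score S493 F1726: (229.4852,29.0281) → (240.1945,16.4092) → (140.8664,50.2164) → (17.3480,29.7942) → (212.9309,88.4263) → (229.4852,29.0281) (closed)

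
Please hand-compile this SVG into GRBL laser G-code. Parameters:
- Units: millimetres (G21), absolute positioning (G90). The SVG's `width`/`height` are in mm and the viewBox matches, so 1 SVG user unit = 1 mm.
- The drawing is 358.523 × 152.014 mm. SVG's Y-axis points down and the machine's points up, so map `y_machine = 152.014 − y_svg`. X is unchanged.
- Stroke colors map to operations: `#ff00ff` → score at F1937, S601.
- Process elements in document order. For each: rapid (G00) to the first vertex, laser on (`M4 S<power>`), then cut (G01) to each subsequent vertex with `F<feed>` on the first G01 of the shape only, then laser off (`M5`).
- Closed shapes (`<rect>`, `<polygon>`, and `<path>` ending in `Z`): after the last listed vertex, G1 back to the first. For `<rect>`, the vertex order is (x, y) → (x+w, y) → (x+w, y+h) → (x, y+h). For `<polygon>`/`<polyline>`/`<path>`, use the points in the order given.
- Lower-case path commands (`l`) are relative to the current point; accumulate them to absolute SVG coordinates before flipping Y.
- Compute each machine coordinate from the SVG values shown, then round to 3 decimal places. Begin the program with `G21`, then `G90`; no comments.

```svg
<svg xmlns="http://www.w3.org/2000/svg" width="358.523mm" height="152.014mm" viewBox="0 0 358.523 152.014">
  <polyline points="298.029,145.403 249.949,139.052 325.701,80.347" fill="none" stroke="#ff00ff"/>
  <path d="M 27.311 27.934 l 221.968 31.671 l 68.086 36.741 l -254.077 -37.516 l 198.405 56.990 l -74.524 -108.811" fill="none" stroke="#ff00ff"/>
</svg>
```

viewBox `0 0 358.523 152.014` with mm width/height → 1 unit = 1 mm. Flip: y_m = 152.014 − y_svg.

**Shape 1** — `<polyline>` open polyline, stroke `#ff00ff` → score (S601, F1937). Machine vertices: (298.029,6.611) → (249.949,12.962) → (325.701,71.667). Open path.

**Shape 2** — `<path>` open polyline, stroke `#ff00ff` → score (S601, F1937). Machine vertices: (27.311,124.080) → (249.279,92.409) → (317.365,55.668) → (63.288,93.184) → (261.693,36.194) → (187.169,145.005). Open path.

G21
G90
G00 X298.029 Y6.611
M4 S601
G01 X249.949 Y12.962 F1937
G01 X325.701 Y71.667
M5
G00 X27.311 Y124.080
M4 S601
G01 X249.279 Y92.409 F1937
G01 X317.365 Y55.668
G01 X63.288 Y93.184
G01 X261.693 Y36.194
G01 X187.169 Y145.005
M5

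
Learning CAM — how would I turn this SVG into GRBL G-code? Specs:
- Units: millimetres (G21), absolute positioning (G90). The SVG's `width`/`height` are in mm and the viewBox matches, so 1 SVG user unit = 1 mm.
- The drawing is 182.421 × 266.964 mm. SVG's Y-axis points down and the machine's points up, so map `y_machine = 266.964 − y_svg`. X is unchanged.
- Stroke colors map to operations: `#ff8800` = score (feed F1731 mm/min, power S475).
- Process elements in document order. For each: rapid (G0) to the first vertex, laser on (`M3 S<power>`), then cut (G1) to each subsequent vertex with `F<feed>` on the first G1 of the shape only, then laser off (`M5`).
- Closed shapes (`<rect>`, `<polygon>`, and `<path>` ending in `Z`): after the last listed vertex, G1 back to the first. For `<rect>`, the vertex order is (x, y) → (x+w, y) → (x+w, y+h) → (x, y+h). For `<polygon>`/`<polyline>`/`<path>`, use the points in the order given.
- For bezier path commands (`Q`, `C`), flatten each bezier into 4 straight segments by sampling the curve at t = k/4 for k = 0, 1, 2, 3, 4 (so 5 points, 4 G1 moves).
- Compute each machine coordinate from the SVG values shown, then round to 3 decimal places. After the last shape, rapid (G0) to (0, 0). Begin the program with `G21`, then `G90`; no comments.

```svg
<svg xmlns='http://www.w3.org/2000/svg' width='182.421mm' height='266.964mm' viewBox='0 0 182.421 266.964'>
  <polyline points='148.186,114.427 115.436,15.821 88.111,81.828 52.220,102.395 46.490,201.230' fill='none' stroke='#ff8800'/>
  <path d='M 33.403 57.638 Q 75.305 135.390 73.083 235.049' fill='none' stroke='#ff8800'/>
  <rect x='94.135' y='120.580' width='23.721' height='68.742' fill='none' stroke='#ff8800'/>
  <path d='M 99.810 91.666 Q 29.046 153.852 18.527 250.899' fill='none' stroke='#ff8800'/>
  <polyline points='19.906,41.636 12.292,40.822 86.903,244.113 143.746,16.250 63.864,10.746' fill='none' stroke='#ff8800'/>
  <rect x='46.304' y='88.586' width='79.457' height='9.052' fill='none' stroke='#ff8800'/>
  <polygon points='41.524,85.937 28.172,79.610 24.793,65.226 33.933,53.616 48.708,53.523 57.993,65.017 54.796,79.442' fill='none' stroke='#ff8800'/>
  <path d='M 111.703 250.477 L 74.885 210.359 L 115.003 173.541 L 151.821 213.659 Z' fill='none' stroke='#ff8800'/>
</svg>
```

viewBox `0 0 182.421 266.964` with mm width/height → 1 unit = 1 mm. Flip: y_m = 266.964 − y_svg.

**Shape 1** — `<polyline>` open polyline, stroke `#ff8800` → score (S475, F1731). Machine vertices: (148.186,152.537) → (115.436,251.143) → (88.111,185.136) → (52.220,164.569) → (46.490,65.734). Open path.

**Shape 2** — `<path>` quadratic bezier, stroke `#ff8800` → score (S475, F1731). Control points (SVG): P0=(33.403,57.638), P1=(75.305,135.390), P2=(73.083,235.049); sampled at t=k/4. Machine vertices: (33.403,209.326) → (51.596,169.081) → (64.274,126.097) → (71.436,80.375) → (73.083,31.915). Open path.

**Shape 3** — `<rect>` rectangle, stroke `#ff8800` → score (S475, F1731). Machine vertices: (94.135,146.384) → (117.856,146.384) → (117.856,77.642) → (94.135,77.642) → (94.135,146.384). Closed: final G1 returns to the first vertex.

**Shape 4** — `<path>` quadratic bezier, stroke `#ff8800` → score (S475, F1731). Control points (SVG): P0=(99.810,91.666), P1=(29.046,153.852), P2=(18.527,250.899); sampled at t=k/4. Machine vertices: (99.810,175.298) → (68.193,142.026) → (44.107,104.397) → (27.552,62.410) → (18.527,16.065). Open path.

**Shape 5** — `<polyline>` open polyline, stroke `#ff8800` → score (S475, F1731). Machine vertices: (19.906,225.328) → (12.292,226.142) → (86.903,22.851) → (143.746,250.714) → (63.864,256.218). Open path.

**Shape 6** — `<rect>` rectangle, stroke `#ff8800` → score (S475, F1731). Machine vertices: (46.304,178.378) → (125.761,178.378) → (125.761,169.326) → (46.304,169.326) → (46.304,178.378). Closed: final G1 returns to the first vertex.

**Shape 7** — `<polygon>` regular polygon, stroke `#ff8800` → score (S475, F1731). Machine vertices: (41.524,181.027) → (28.172,187.354) → (24.793,201.738) → (33.933,213.348) → (48.708,213.441) → (57.993,201.947) → (54.796,187.522) → (41.524,181.027). Closed: final G1 returns to the first vertex.

**Shape 8** — `<path>` regular polygon, stroke `#ff8800` → score (S475, F1731). Machine vertices: (111.703,16.487) → (74.885,56.605) → (115.003,93.423) → (151.821,53.305) → (111.703,16.487). Closed: final G1 returns to the first vertex.

G21
G90
G0 X148.186 Y152.537
M3 S475
G1 X115.436 Y251.143 F1731
G1 X88.111 Y185.136
G1 X52.220 Y164.569
G1 X46.490 Y65.734
M5
G0 X33.403 Y209.326
M3 S475
G1 X51.596 Y169.081 F1731
G1 X64.274 Y126.097
G1 X71.436 Y80.375
G1 X73.083 Y31.915
M5
G0 X94.135 Y146.384
M3 S475
G1 X117.856 Y146.384 F1731
G1 X117.856 Y77.642
G1 X94.135 Y77.642
G1 X94.135 Y146.384
M5
G0 X99.810 Y175.298
M3 S475
G1 X68.193 Y142.026 F1731
G1 X44.107 Y104.397
G1 X27.552 Y62.410
G1 X18.527 Y16.065
M5
G0 X19.906 Y225.328
M3 S475
G1 X12.292 Y226.142 F1731
G1 X86.903 Y22.851
G1 X143.746 Y250.714
G1 X63.864 Y256.218
M5
G0 X46.304 Y178.378
M3 S475
G1 X125.761 Y178.378 F1731
G1 X125.761 Y169.326
G1 X46.304 Y169.326
G1 X46.304 Y178.378
M5
G0 X41.524 Y181.027
M3 S475
G1 X28.172 Y187.354 F1731
G1 X24.793 Y201.738
G1 X33.933 Y213.348
G1 X48.708 Y213.441
G1 X57.993 Y201.947
G1 X54.796 Y187.522
G1 X41.524 Y181.027
M5
G0 X111.703 Y16.487
M3 S475
G1 X74.885 Y56.605 F1731
G1 X115.003 Y93.423
G1 X151.821 Y53.305
G1 X111.703 Y16.487
M5
G0 X0.000 Y0.000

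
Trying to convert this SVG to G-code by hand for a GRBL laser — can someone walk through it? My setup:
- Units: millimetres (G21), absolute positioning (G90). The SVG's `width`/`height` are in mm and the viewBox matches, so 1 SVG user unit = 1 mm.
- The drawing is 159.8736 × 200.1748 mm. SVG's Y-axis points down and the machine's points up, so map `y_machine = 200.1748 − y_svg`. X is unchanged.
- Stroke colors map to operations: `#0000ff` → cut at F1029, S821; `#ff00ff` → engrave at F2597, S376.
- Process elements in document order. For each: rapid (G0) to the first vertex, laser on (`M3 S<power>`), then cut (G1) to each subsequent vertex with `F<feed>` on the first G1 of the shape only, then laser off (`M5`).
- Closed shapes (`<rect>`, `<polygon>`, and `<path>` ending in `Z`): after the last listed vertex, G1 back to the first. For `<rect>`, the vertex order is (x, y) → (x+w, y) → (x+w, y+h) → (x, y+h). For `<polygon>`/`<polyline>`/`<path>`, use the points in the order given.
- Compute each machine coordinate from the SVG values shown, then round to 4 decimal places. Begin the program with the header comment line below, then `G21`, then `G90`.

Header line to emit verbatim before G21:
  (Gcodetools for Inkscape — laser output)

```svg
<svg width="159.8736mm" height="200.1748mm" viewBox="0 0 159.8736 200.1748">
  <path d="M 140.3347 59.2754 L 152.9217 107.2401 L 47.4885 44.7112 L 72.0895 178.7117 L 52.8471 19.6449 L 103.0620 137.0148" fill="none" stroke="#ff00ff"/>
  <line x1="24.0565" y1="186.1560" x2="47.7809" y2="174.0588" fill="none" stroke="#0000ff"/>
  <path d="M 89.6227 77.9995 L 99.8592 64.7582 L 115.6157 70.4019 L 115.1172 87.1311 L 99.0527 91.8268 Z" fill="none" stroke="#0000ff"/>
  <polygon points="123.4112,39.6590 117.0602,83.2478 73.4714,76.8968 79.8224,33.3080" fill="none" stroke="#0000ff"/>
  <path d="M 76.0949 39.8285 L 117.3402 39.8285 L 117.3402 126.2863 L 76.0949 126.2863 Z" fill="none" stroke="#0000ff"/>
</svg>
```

(Gcodetools for Inkscape — laser output)
G21
G90
G0 X140.3347 Y140.8994
M3 S376
G1 X152.9217 Y92.9347 F2597
G1 X47.4885 Y155.4636
G1 X72.0895 Y21.4631
G1 X52.8471 Y180.5299
G1 X103.0620 Y63.1600
M5
G0 X24.0565 Y14.0188
M3 S821
G1 X47.7809 Y26.1160 F1029
M5
G0 X89.6227 Y122.1753
M3 S821
G1 X99.8592 Y135.4166 F1029
G1 X115.6157 Y129.7729
G1 X115.1172 Y113.0437
G1 X99.0527 Y108.3480
G1 X89.6227 Y122.1753
M5
G0 X123.4112 Y160.5158
M3 S821
G1 X117.0602 Y116.9270 F1029
G1 X73.4714 Y123.2780
G1 X79.8224 Y166.8668
G1 X123.4112 Y160.5158
M5
G0 X76.0949 Y160.3463
M3 S821
G1 X117.3402 Y160.3463 F1029
G1 X117.3402 Y73.8885
G1 X76.0949 Y73.8885
G1 X76.0949 Y160.3463
M5

1 u = 1 mm; y_m = 200.1748 − y.

[1] `<path>` open polyline, #ff00ff→engrave S376 F2597: (140.3347,140.8994) → (152.9217,92.9347) → (47.4885,155.4636) → (72.0895,21.4631) → (52.8471,180.5299) → (103.0620,63.1600)

[2] `<line>` line segment, #0000ff→cut S821 F1029: (24.0565,14.0188) → (47.7809,26.1160)

[3] `<path>` regular polygon, #0000ff→cut S821 F1029: (89.6227,122.1753) → (99.8592,135.4166) → (115.6157,129.7729) → (115.1172,113.0437) → (99.0527,108.3480) → (89.6227,122.1753) (closed)

[4] `<polygon>` regular polygon, #0000ff→cut S821 F1029: (123.4112,160.5158) → (117.0602,116.9270) → (73.4714,123.2780) → (79.8224,166.8668) → (123.4112,160.5158) (closed)

[5] `<path>` rectangle, #0000ff→cut S821 F1029: (76.0949,160.3463) → (117.3402,160.3463) → (117.3402,73.8885) → (76.0949,73.8885) → (76.0949,160.3463) (closed)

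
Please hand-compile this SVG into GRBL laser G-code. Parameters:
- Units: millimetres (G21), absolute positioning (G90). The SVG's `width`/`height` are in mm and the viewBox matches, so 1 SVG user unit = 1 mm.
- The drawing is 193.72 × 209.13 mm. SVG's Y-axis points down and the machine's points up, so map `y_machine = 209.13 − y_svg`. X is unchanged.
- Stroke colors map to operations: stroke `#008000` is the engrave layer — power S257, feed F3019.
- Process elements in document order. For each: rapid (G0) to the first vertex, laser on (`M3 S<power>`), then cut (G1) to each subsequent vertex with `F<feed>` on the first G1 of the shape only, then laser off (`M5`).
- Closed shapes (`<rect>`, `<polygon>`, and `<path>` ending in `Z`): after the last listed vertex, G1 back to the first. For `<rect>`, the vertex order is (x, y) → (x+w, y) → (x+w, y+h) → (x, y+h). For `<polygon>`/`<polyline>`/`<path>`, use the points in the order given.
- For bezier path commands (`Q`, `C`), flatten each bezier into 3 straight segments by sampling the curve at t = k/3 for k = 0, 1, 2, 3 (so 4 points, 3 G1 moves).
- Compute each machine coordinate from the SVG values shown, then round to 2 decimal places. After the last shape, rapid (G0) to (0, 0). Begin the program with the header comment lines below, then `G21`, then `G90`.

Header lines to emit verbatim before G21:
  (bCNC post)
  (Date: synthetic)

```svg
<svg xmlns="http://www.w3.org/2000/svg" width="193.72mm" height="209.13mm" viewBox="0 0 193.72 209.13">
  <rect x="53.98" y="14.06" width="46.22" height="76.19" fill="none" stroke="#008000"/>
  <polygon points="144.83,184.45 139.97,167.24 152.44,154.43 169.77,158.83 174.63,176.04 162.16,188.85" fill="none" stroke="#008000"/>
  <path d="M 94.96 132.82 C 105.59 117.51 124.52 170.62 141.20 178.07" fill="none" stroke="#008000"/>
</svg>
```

(bCNC post)
(Date: synthetic)
G21
G90
G0 X53.98 Y195.07
M3 S257
G1 X100.20 Y195.07 F3019
G1 X100.20 Y118.88
G1 X53.98 Y118.88
G1 X53.98 Y195.07
M5
G0 X144.83 Y24.68
M3 S257
G1 X139.97 Y41.89 F3019
G1 X152.44 Y54.70
G1 X169.77 Y50.30
G1 X174.63 Y33.09
G1 X162.16 Y20.28
G1 X144.83 Y24.68
M5
G0 X94.96 Y76.31
M3 S257
G1 X107.97 Y73.04 F3019
G1 X124.16 Y49.50
G1 X141.20 Y31.06
M5
G0 X0.00 Y0.00

1 u = 1 mm; y_m = 209.13 − y.

[1] `<rect>` rectangle, #008000→engrave S257 F3019: (53.98,195.07) → (100.20,195.07) → (100.20,118.88) → (53.98,118.88) → (53.98,195.07) (closed)

[2] `<polygon>` regular polygon, #008000→engrave S257 F3019: (144.83,24.68) → (139.97,41.89) → (152.44,54.70) → (169.77,50.30) → (174.63,33.09) → (162.16,20.28) → (144.83,24.68) (closed)

[3] `<path>` cubic bezier, #008000→engrave S257 F3019: (94.96,76.31) → (107.97,73.04) → (124.16,49.50) → (141.20,31.06)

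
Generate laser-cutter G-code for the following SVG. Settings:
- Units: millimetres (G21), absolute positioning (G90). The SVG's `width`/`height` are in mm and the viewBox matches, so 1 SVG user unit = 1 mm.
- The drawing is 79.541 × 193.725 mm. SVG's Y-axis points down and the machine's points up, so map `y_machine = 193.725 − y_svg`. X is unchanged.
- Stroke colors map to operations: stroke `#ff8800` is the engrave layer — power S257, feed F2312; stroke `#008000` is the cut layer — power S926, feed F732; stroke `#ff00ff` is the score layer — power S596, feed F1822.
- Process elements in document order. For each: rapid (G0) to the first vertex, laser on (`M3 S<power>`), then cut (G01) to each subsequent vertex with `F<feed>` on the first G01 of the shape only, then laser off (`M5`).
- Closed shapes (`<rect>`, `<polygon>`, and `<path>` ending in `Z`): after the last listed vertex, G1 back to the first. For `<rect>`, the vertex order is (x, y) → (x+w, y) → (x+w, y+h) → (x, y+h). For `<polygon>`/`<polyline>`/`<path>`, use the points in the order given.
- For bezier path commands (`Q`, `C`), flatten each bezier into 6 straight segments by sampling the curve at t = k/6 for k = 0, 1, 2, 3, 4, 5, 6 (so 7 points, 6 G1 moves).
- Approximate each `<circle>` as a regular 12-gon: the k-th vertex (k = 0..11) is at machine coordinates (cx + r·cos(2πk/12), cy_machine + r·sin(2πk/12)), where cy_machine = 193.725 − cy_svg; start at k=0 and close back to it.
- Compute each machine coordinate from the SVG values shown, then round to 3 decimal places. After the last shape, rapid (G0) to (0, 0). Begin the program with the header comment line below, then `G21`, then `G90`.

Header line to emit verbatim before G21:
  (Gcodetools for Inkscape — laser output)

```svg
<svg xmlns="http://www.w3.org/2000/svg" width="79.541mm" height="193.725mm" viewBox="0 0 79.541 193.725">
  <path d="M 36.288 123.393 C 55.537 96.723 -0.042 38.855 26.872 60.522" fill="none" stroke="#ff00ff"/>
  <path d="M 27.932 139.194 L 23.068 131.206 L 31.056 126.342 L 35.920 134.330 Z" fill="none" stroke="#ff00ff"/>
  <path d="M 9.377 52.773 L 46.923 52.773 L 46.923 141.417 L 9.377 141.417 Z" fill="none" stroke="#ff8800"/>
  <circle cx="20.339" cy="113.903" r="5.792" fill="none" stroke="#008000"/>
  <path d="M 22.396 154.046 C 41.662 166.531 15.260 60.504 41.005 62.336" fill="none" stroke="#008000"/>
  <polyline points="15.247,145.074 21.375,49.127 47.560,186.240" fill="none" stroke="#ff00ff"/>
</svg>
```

(Gcodetools for Inkscape — laser output)
G21
G90
G0 X36.288 Y70.332
M3 S596
G01 X40.405 Y85.754 F1822
G01 X36.421 Y103.300
G01 X28.706 Y119.894
G01 X21.629 Y132.460
G01 X19.561 Y137.921
G01 X26.872 Y133.203
M5
G0 X27.932 Y54.531
M3 S596
G01 X23.068 Y62.519 F1822
G01 X31.056 Y67.383
G01 X35.920 Y59.395
G01 X27.932 Y54.531
M5
G0 X9.377 Y140.952
M3 S257
G01 X46.923 Y140.952 F2312
G01 X46.923 Y52.308
G01 X9.377 Y52.308
G01 X9.377 Y140.952
M5
G0 X26.131 Y79.822
M3 S926
G01 X25.355 Y82.718 F732
G01 X23.235 Y84.838
G01 X20.339 Y85.614
G01 X17.443 Y84.838
G01 X15.323 Y82.718
G01 X14.547 Y79.822
G01 X15.323 Y76.926
G01 X17.443 Y74.806
G01 X20.339 Y74.030
G01 X23.235 Y74.806
G01 X25.355 Y76.926
G01 X26.131 Y79.822
M5
G0 X22.396 Y39.679
M3 S926
G01 X28.676 Y42.264 F732
G01 X30.062 Y58.314
G01 X29.271 Y81.539
G01 X29.020 Y105.652
G01 X32.025 Y124.365
G01 X41.005 Y131.389
M5
G0 X15.247 Y48.651
M3 S596
G01 X21.375 Y144.598 F1822
G01 X47.560 Y7.485
M5
G0 X0.000 Y0.000

Since the viewBox matches the mm dimensions, user units are millimetres directly. The only transform is the Y-flip y_m = 193.725 − y_svg.

Shape 1 is a cubic bezier drawn with `<path>`. Its stroke #ff00ff means score at S596, F1822. After flipping Y the toolpath is (36.288,70.332) → (40.405,85.754) → (36.421,103.300) → (28.706,119.894) → (21.629,132.460) → (19.561,137.921) → (26.872,133.203).

Shape 2 is a regular polygon drawn with `<path>`. Its stroke #ff00ff means score at S596, F1822. After flipping Y the toolpath is (27.932,54.531) → (23.068,62.519) → (31.056,67.383) → (35.920,59.395) → (27.932,54.531), returning to the start.

Shape 3 is a rectangle drawn with `<path>`. Its stroke #ff8800 means engrave at S257, F2312. After flipping Y the toolpath is (9.377,140.952) → (46.923,140.952) → (46.923,52.308) → (9.377,52.308) → (9.377,140.952), returning to the start.

Shape 4 is a circle drawn with `<circle>`. Its stroke #008000 means cut at S926, F732. After flipping Y the toolpath is (26.131,79.822) → (25.355,82.718) → (23.235,84.838) → (20.339,85.614) → (17.443,84.838) → (15.323,82.718) → (14.547,79.822) → (15.323,76.926) → (17.443,74.806) → (20.339,74.030) → (23.235,74.806) → (25.355,76.926) → (26.131,79.822), returning to the start.

Shape 5 is a cubic bezier drawn with `<path>`. Its stroke #008000 means cut at S926, F732. After flipping Y the toolpath is (22.396,39.679) → (28.676,42.264) → (30.062,58.314) → (29.271,81.539) → (29.020,105.652) → (32.025,124.365) → (41.005,131.389).

Shape 6 is a open polyline drawn with `<polyline>`. Its stroke #ff00ff means score at S596, F1822. After flipping Y the toolpath is (15.247,48.651) → (21.375,144.598) → (47.560,7.485).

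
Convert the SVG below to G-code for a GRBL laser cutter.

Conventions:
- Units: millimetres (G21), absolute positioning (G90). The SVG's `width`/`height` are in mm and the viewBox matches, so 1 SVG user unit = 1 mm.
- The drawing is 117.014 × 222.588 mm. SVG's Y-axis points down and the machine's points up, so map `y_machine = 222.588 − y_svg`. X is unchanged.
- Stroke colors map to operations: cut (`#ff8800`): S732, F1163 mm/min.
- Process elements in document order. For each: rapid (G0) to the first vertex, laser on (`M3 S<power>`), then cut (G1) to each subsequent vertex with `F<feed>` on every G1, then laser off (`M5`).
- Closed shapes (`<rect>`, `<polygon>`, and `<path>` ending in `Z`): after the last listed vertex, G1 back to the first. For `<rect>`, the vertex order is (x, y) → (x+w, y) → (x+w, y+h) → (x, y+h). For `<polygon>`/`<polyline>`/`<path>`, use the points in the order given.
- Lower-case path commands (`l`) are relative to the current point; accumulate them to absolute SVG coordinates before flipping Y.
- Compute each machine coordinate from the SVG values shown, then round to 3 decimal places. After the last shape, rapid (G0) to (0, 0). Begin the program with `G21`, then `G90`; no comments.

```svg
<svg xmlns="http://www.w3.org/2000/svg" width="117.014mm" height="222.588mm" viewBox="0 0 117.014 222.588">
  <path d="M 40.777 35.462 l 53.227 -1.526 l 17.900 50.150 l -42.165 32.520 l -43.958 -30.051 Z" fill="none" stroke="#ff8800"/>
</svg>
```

Since the viewBox matches the mm dimensions, user units are millimetres directly. The only transform is the Y-flip y_m = 222.588 − y_svg.

Shape 1 is a regular polygon drawn with `<path>`. Its stroke #ff8800 means cut at S732, F1163. After flipping Y the toolpath is (40.777,187.126) → (94.004,188.652) → (111.904,138.502) → (69.739,105.982) → (25.781,136.033) → (40.777,187.126), returning to the start.

G21
G90
G0 X40.777 Y187.126
M3 S732
G1 X94.004 Y188.652 F1163
G1 X111.904 Y138.502 F1163
G1 X69.739 Y105.982 F1163
G1 X25.781 Y136.033 F1163
G1 X40.777 Y187.126 F1163
M5
G0 X0.000 Y0.000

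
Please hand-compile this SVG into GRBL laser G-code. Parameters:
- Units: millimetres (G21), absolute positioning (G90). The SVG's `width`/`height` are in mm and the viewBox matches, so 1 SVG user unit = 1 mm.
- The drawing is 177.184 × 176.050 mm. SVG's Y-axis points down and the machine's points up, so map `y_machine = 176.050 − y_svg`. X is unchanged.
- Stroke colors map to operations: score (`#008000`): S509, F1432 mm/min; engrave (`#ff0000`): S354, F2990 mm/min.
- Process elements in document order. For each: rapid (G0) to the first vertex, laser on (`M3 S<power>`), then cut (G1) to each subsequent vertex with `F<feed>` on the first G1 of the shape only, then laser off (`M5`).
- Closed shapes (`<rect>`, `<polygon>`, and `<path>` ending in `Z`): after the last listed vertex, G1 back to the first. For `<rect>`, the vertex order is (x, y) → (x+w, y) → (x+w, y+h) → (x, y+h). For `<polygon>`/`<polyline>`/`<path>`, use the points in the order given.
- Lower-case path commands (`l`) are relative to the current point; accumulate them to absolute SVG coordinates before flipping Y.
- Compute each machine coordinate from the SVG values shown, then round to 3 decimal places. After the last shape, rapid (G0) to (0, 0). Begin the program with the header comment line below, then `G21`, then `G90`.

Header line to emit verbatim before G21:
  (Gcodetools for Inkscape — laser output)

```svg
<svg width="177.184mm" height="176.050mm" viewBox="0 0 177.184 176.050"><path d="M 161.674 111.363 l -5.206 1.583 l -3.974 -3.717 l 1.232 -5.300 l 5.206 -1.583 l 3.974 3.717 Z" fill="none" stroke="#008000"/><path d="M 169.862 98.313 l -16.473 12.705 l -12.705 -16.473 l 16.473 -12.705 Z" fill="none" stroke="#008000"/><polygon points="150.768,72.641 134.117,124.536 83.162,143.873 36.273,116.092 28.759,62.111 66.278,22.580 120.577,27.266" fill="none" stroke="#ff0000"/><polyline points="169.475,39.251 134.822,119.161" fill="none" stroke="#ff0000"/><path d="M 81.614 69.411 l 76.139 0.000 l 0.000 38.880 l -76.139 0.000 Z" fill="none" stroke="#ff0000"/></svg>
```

(Gcodetools for Inkscape — laser output)
G21
G90
G0 X161.674 Y64.687
M3 S509
G1 X156.468 Y63.104 F1432
G1 X152.494 Y66.821
G1 X153.726 Y72.121
G1 X158.932 Y73.704
G1 X162.906 Y69.987
G1 X161.674 Y64.687
M5
G0 X169.862 Y77.737
M3 S509
G1 X153.389 Y65.032 F1432
G1 X140.684 Y81.505
G1 X157.157 Y94.210
G1 X169.862 Y77.737
M5
G0 X150.768 Y103.409
M3 S354
G1 X134.117 Y51.514 F2990
G1 X83.162 Y32.177
G1 X36.273 Y59.958
G1 X28.759 Y113.939
G1 X66.278 Y153.470
G1 X120.577 Y148.784
G1 X150.768 Y103.409
M5
G0 X169.475 Y136.799
M3 S354
G1 X134.822 Y56.889 F2990
M5
G0 X81.614 Y106.639
M3 S354
G1 X157.753 Y106.639 F2990
G1 X157.753 Y67.759
G1 X81.614 Y67.759
G1 X81.614 Y106.639
M5
G0 X0.000 Y0.000

1 u = 1 mm; y_m = 176.050 − y.

[1] `<path>` regular polygon, #008000→score S509 F1432: (161.674,64.687) → (156.468,63.104) → (152.494,66.821) → (153.726,72.121) → (158.932,73.704) → (162.906,69.987) → (161.674,64.687) (closed)

[2] `<path>` regular polygon, #008000→score S509 F1432: (169.862,77.737) → (153.389,65.032) → (140.684,81.505) → (157.157,94.210) → (169.862,77.737) (closed)

[3] `<polygon>` regular polygon, #ff0000→engrave S354 F2990: (150.768,103.409) → (134.117,51.514) → (83.162,32.177) → (36.273,59.958) → (28.759,113.939) → (66.278,153.470) → (120.577,148.784) → (150.768,103.409) (closed)

[4] `<polyline>` line segment, #ff0000→engrave S354 F2990: (169.475,136.799) → (134.822,56.889)

[5] `<path>` rectangle, #ff0000→engrave S354 F2990: (81.614,106.639) → (157.753,106.639) → (157.753,67.759) → (81.614,67.759) → (81.614,106.639) (closed)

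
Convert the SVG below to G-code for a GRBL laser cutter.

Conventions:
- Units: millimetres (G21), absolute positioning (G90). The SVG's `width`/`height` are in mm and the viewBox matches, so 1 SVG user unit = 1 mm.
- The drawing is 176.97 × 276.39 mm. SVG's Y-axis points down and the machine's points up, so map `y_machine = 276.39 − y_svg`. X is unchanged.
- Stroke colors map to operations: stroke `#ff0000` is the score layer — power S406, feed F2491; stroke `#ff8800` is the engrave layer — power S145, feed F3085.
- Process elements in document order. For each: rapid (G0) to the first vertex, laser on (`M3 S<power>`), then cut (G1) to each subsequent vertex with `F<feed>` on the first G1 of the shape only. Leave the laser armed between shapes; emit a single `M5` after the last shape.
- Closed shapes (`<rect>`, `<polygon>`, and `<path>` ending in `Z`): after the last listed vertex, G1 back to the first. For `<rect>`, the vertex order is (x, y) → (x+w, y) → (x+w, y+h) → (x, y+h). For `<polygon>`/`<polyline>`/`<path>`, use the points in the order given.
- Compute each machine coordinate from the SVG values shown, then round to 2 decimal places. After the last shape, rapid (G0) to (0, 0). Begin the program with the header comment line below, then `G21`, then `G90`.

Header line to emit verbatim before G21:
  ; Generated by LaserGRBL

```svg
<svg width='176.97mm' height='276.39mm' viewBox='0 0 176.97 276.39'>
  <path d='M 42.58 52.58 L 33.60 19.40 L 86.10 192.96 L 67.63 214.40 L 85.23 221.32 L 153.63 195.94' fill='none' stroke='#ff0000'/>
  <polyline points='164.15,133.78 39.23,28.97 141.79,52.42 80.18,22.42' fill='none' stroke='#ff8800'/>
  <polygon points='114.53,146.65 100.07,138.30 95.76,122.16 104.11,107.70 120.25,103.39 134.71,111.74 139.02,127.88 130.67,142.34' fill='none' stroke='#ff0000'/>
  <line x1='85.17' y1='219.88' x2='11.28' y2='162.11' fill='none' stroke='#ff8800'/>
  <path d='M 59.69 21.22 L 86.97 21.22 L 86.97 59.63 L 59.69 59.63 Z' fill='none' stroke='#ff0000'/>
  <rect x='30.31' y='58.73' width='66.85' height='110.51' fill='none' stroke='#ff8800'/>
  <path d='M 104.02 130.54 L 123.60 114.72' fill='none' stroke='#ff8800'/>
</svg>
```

; Generated by LaserGRBL
G21
G90
G0 X42.58 Y223.81
M3 S406
G1 X33.60 Y256.99 F2491
G1 X86.10 Y83.43
G1 X67.63 Y61.99
G1 X85.23 Y55.07
G1 X153.63 Y80.45
G0 X164.15 Y142.61
M3 S145
G1 X39.23 Y247.42 F3085
G1 X141.79 Y223.97
G1 X80.18 Y253.97
G0 X114.53 Y129.74
M3 S406
G1 X100.07 Y138.09 F2491
G1 X95.76 Y154.23
G1 X104.11 Y168.69
G1 X120.25 Y173.00
G1 X134.71 Y164.65
G1 X139.02 Y148.51
G1 X130.67 Y134.05
G1 X114.53 Y129.74
G0 X85.17 Y56.51
M3 S145
G1 X11.28 Y114.28 F3085
G0 X59.69 Y255.17
M3 S406
G1 X86.97 Y255.17 F2491
G1 X86.97 Y216.76
G1 X59.69 Y216.76
G1 X59.69 Y255.17
G0 X30.31 Y217.66
M3 S145
G1 X97.16 Y217.66 F3085
G1 X97.16 Y107.15
G1 X30.31 Y107.15
G1 X30.31 Y217.66
G0 X104.02 Y145.85
M3 S145
G1 X123.60 Y161.67 F3085
M5
G0 X0.00 Y0.00

1 u = 1 mm; y_m = 276.39 − y.

[1] `<path>` open polyline, #ff0000→score S406 F2491: (42.58,223.81) → (33.60,256.99) → (86.10,83.43) → (67.63,61.99) → (85.23,55.07) → (153.63,80.45)

[2] `<polyline>` open polyline, #ff8800→engrave S145 F3085: (164.15,142.61) → (39.23,247.42) → (141.79,223.97) → (80.18,253.97)

[3] `<polygon>` regular polygon, #ff0000→score S406 F2491: (114.53,129.74) → (100.07,138.09) → (95.76,154.23) → (104.11,168.69) → (120.25,173.00) → (134.71,164.65) → (139.02,148.51) → (130.67,134.05) → (114.53,129.74) (closed)

[4] `<line>` line segment, #ff8800→engrave S145 F3085: (85.17,56.51) → (11.28,114.28)

[5] `<path>` rectangle, #ff0000→score S406 F2491: (59.69,255.17) → (86.97,255.17) → (86.97,216.76) → (59.69,216.76) → (59.69,255.17) (closed)

[6] `<rect>` rectangle, #ff8800→engrave S145 F3085: (30.31,217.66) → (97.16,217.66) → (97.16,107.15) → (30.31,107.15) → (30.31,217.66) (closed)

[7] `<path>` line segment, #ff8800→engrave S145 F3085: (104.02,145.85) → (123.60,161.67)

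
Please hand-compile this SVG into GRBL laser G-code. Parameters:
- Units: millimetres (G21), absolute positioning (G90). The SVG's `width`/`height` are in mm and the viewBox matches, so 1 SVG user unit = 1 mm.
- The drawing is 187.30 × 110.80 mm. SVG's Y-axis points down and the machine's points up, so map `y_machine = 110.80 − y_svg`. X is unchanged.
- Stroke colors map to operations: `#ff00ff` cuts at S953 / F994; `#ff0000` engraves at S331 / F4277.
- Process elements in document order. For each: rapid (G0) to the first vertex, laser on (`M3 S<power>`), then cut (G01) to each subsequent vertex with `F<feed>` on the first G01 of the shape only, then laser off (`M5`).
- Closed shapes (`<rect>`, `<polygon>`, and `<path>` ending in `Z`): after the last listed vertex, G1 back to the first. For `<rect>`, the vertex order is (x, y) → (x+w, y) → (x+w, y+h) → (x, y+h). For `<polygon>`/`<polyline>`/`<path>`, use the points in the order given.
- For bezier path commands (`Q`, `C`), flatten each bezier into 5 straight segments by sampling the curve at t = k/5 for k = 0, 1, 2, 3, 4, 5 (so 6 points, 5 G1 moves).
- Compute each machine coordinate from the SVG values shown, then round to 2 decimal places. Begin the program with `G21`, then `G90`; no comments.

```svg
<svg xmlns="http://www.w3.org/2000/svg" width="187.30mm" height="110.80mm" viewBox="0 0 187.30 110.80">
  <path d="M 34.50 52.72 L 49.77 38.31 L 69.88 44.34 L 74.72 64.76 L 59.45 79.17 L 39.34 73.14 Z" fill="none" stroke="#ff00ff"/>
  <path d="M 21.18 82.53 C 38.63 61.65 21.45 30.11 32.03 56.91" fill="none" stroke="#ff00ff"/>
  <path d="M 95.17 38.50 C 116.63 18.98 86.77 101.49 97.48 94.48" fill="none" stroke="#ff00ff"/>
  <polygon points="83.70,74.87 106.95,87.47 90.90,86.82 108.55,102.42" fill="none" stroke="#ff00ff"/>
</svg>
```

G21
G90
G0 X34.50 Y58.08
M3 S953
G01 X49.77 Y72.49 F994
G01 X69.88 Y66.46
G01 X74.72 Y46.04
G01 X59.45 Y31.63
G01 X39.34 Y37.66
G01 X34.50 Y58.08
M5
G0 X21.18 Y28.27
M3 S953
G01 X27.99 Y41.53 F994
G01 X29.49 Y54.03
G01 X28.67 Y62.46
G01 X28.51 Y63.52
G01 X32.03 Y53.89
M5
G0 X95.17 Y72.30
M3 S953
G01 X102.62 Y73.30 F994
G01 X102.17 Y59.01
G01 X98.22 Y38.62
G01 X95.19 Y21.32
G01 X97.48 Y16.32
M5
G0 X83.70 Y35.93
M3 S953
G01 X106.95 Y23.33 F994
G01 X90.90 Y23.98
G01 X108.55 Y8.38
G01 X83.70 Y35.93
M5

Since the viewBox matches the mm dimensions, user units are millimetres directly. The only transform is the Y-flip y_m = 110.80 − y_svg.

Shape 1 is a regular polygon drawn with `<path>`. Its stroke #ff00ff means cut at S953, F994. After flipping Y the toolpath is (34.50,58.08) → (49.77,72.49) → (69.88,66.46) → (74.72,46.04) → (59.45,31.63) → (39.34,37.66) → (34.50,58.08), returning to the start.

Shape 2 is a cubic bezier drawn with `<path>`. Its stroke #ff00ff means cut at S953, F994. After flipping Y the toolpath is (21.18,28.27) → (27.99,41.53) → (29.49,54.03) → (28.67,62.46) → (28.51,63.52) → (32.03,53.89).

Shape 3 is a cubic bezier drawn with `<path>`. Its stroke #ff00ff means cut at S953, F994. After flipping Y the toolpath is (95.17,72.30) → (102.62,73.30) → (102.17,59.01) → (98.22,38.62) → (95.19,21.32) → (97.48,16.32).

Shape 4 is a closed polygon drawn with `<polygon>`. Its stroke #ff00ff means cut at S953, F994. After flipping Y the toolpath is (83.70,35.93) → (106.95,23.33) → (90.90,23.98) → (108.55,8.38) → (83.70,35.93), returning to the start.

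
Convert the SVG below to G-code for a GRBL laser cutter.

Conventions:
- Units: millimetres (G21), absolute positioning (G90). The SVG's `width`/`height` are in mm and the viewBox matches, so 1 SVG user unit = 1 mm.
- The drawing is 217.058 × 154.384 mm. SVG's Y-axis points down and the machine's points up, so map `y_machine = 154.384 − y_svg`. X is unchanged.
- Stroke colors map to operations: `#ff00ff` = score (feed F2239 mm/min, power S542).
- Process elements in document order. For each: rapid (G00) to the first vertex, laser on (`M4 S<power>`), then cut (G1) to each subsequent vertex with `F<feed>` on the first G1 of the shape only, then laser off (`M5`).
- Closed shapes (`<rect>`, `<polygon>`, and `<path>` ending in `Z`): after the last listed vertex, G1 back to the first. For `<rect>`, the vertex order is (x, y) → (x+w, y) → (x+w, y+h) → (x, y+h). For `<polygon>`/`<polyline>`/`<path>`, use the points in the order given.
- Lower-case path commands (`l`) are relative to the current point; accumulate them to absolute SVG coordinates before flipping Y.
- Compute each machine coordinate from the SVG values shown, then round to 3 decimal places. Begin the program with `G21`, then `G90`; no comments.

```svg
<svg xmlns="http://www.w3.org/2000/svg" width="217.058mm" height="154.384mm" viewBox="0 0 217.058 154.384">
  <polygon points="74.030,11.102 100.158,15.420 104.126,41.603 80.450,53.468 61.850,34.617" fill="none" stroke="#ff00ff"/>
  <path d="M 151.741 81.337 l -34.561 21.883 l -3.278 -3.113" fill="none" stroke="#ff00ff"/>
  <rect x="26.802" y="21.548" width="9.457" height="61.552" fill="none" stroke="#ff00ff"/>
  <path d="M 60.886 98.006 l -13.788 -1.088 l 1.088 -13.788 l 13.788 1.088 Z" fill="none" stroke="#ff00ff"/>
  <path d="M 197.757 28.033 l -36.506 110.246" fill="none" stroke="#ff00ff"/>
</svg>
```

G21
G90
G00 X74.030 Y143.282
M4 S542
G1 X100.158 Y138.964 F2239
G1 X104.126 Y112.781
G1 X80.450 Y100.916
G1 X61.850 Y119.767
G1 X74.030 Y143.282
M5
G00 X151.741 Y73.047
M4 S542
G1 X117.180 Y51.164 F2239
G1 X113.902 Y54.277
M5
G00 X26.802 Y132.836
M4 S542
G1 X36.259 Y132.836 F2239
G1 X36.259 Y71.284
G1 X26.802 Y71.284
G1 X26.802 Y132.836
M5
G00 X60.886 Y56.378
M4 S542
G1 X47.098 Y57.466 F2239
G1 X48.186 Y71.254
G1 X61.974 Y70.166
G1 X60.886 Y56.378
M5
G00 X197.757 Y126.351
M4 S542
G1 X161.251 Y16.105 F2239
M5

Since the viewBox matches the mm dimensions, user units are millimetres directly. The only transform is the Y-flip y_m = 154.384 − y_svg.

Shape 1 is a regular polygon drawn with `<polygon>`. Its stroke #ff00ff means score at S542, F2239. After flipping Y the toolpath is (74.030,143.282) → (100.158,138.964) → (104.126,112.781) → (80.450,100.916) → (61.850,119.767) → (74.030,143.282), returning to the start.

Shape 2 is a open polyline drawn with `<path>`. Its stroke #ff00ff means score at S542, F2239. After flipping Y the toolpath is (151.741,73.047) → (117.180,51.164) → (113.902,54.277).

Shape 3 is a rectangle drawn with `<rect>`. Its stroke #ff00ff means score at S542, F2239. After flipping Y the toolpath is (26.802,132.836) → (36.259,132.836) → (36.259,71.284) → (26.802,71.284) → (26.802,132.836), returning to the start.

Shape 4 is a regular polygon drawn with `<path>`. Its stroke #ff00ff means score at S542, F2239. After flipping Y the toolpath is (60.886,56.378) → (47.098,57.466) → (48.186,71.254) → (61.974,70.166) → (60.886,56.378), returning to the start.

Shape 5 is a line segment drawn with `<path>`. Its stroke #ff00ff means score at S542, F2239. After flipping Y the toolpath is (197.757,126.351) → (161.251,16.105).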